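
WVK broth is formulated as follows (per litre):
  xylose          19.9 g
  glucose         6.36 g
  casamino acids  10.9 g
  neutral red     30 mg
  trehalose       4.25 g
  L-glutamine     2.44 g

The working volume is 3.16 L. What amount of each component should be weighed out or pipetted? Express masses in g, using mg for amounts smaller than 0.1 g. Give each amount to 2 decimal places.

Ratio of target to recipe volume: 3160 / 1000 = 3.16.
xylose: 19.9 g × (3160 mL / 1000 mL) = 62.88 g
glucose: 6.36 g × (3160 mL / 1000 mL) = 20.10 g
casamino acids: 10.9 g × (3160 mL / 1000 mL) = 34.44 g
neutral red: 30 mg × (3160 mL / 1000 mL) = 94.80 mg
trehalose: 4.25 g × (3160 mL / 1000 mL) = 13.43 g
L-glutamine: 2.44 g × (3160 mL / 1000 mL) = 7.71 g

xylose 62.88 g; glucose 20.10 g; casamino acids 34.44 g; neutral red 94.80 mg; trehalose 13.43 g; L-glutamine 7.71 g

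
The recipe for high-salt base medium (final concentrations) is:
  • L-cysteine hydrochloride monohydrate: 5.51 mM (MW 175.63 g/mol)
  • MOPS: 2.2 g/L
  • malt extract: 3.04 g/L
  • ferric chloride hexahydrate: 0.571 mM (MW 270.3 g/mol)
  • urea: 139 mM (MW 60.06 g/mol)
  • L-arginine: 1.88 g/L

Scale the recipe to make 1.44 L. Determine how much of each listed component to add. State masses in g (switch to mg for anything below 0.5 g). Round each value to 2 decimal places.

L-cysteine hydrochloride monohydrate 1.39 g; MOPS 3.17 g; malt extract 4.38 g; ferric chloride hexahydrate 222.25 mg; urea 12.02 g; L-arginine 2.71 g

Scale factor relative to 1 L: 1.44.
L-cysteine hydrochloride monohydrate: 5.51 mmol/L × 175.63 g/mol × 1.44 L ÷ 1000 = 1.39 g
MOPS: 2.2 g/L × 1.44 L = 3.17 g
malt extract: 3.04 g/L × 1.44 L = 4.38 g
ferric chloride hexahydrate: 0.571 mmol/L × 270.3 mg/mmol × 1.44 L = 222.25 mg
urea: 139 mmol/L × 60.06 g/mol × 1.44 L ÷ 1000 = 12.02 g
L-arginine: 1.88 g/L × 1.44 L = 2.71 g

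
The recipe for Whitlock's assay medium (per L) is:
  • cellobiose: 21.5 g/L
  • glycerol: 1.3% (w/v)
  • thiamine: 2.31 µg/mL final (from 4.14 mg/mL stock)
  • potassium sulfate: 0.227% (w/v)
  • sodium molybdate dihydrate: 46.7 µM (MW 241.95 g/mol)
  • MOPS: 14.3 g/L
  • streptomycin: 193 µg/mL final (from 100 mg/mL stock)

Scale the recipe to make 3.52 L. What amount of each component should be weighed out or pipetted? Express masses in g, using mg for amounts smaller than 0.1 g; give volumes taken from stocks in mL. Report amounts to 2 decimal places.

Working volume: 3.52 L.
cellobiose: 21.5 g/L × 3.52 L = 75.68 g
glycerol: 1.3 g per 100 mL × 3520 mL ÷ 100 = 45.76 g
thiamine: C1V1 = C2V2 → 2.31 µg/mL × 3520 mL ÷ 4140 µg/mL = 1.96 mL
potassium sulfate: 0.227 g per 100 mL × 3520 mL ÷ 100 = 7.99 g
sodium molybdate dihydrate: 46.7 µmol/L × 241.95 g/mol × 3.52 L ÷ 1000 = 39.77 mg
MOPS: 14.3 g/L × 3.52 L = 50.34 g
streptomycin: dilute stock: 193 µg/mL × 3520 mL ÷ 100000 µg/mL = 6.79 mL

cellobiose 75.68 g; glycerol 45.76 g; thiamine 1.96 mL; potassium sulfate 7.99 g; sodium molybdate dihydrate 39.77 mg; MOPS 50.34 g; streptomycin 6.79 mL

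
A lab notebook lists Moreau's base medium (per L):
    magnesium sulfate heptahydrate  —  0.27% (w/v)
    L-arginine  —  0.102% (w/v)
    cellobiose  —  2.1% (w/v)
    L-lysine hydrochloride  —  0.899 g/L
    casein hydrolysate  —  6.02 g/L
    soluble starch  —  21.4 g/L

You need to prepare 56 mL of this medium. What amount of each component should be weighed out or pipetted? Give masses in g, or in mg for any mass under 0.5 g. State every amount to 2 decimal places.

Target volume = 56 mL = 0.056 L.
magnesium sulfate heptahydrate: 0.27% w/v = 2.7 g/L → 2.7 × 0.056 L = 0.1512 g = 151.20 mg
L-arginine: 0.102 g per 100 mL × 56 mL ÷ 100 = 0.05712 g = 57.12 mg
cellobiose: 2.1% w/v = 21 g/L → 21 × 0.056 L = 1.18 g
L-lysine hydrochloride: 0.899 g/L × 0.056 L = 0.050344 g = 50.34 mg
casein hydrolysate: 6.02 g/L × 0.056 L = 0.33712 g = 337.12 mg
soluble starch: 21.4 g/L × 0.056 L = 1.20 g

magnesium sulfate heptahydrate 151.20 mg; L-arginine 57.12 mg; cellobiose 1.18 g; L-lysine hydrochloride 50.34 mg; casein hydrolysate 337.12 mg; soluble starch 1.20 g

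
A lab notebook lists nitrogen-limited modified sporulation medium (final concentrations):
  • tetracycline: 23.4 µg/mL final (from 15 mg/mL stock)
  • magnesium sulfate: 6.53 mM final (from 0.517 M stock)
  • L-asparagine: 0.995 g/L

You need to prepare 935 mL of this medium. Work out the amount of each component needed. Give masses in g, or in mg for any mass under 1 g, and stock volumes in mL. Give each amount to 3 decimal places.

Target volume = 935 mL = 0.935 L.
tetracycline: C1V1 = C2V2 → 23.4 µg/mL × 935 mL ÷ 15000 µg/mL = 1.459 mL
magnesium sulfate: dilute stock: 6.53 mM × 935 mL ÷ 517 mM = 11.810 mL
L-asparagine: 0.995 g/L × 0.935 L = 0.930325 g = 930.325 mg

tetracycline 1.459 mL; magnesium sulfate 11.810 mL; L-asparagine 930.325 mg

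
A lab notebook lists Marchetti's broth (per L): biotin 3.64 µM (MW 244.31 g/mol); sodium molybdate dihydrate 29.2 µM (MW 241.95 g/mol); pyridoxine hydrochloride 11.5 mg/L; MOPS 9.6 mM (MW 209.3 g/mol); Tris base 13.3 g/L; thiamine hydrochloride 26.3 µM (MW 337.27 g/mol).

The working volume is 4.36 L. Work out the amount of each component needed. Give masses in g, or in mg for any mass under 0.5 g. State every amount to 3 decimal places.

Scale factor relative to 1 L: 4.36.
biotin: 3.64 µmol/L × 244.31 g/mol × 4.36 L ÷ 1000 = 3.877 mg
sodium molybdate dihydrate: 29.2 µmol/L × 241.95 g/mol × 4.36 L ÷ 1000 = 30.803 mg
pyridoxine hydrochloride: 11.5 mg/L × 4.36 L = 50.140 mg
MOPS: 9.6 mmol/L × 209.3 g/mol × 4.36 L ÷ 1000 = 8.760 g
Tris base: 13.3 g/L × 4.36 L = 57.988 g
thiamine hydrochloride: 26.3 µmol/L × 337.27 g/mol × 4.36 L ÷ 1000 = 38.674 mg

biotin 3.877 mg; sodium molybdate dihydrate 30.803 mg; pyridoxine hydrochloride 50.140 mg; MOPS 8.760 g; Tris base 57.988 g; thiamine hydrochloride 38.674 mg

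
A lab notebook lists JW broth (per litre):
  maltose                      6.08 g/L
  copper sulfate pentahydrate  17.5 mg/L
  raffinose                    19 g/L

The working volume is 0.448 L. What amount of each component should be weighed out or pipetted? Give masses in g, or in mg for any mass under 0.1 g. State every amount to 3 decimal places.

Working volume: 0.448 L.
maltose: 6.08 g/L × 0.448 L = 2.724 g
copper sulfate pentahydrate: 17.5 mg/L × 0.448 L = 7.840 mg
raffinose: 19 g/L × 0.448 L = 8.512 g

maltose 2.724 g; copper sulfate pentahydrate 7.840 mg; raffinose 8.512 g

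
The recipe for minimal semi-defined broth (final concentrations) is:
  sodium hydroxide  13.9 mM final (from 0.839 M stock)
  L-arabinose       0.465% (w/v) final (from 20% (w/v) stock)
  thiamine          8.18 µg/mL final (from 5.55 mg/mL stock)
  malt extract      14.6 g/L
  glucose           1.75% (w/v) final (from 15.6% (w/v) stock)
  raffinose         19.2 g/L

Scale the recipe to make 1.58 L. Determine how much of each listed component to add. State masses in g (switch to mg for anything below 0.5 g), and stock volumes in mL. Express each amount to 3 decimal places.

Scale factor relative to 1 L: 1.58.
sodium hydroxide: C1V1 = C2V2 → 13.9 mM × 1580 mL ÷ 839 mM = 26.176 mL
L-arabinose: C1V1 = C2V2 → 0.465% ÷ 20% × 1580 mL = 36.735 mL
thiamine: dilute stock: 8.18 µg/mL × 1580 mL ÷ 5550 µg/mL = 2.329 mL
malt extract: 14.6 g/L × 1.58 L = 23.068 g
glucose: V = C2·V2/C1 = 1.75% ÷ 15.6% × 1580 mL = 177.244 mL
raffinose: 19.2 g/L × 1.58 L = 30.336 g

sodium hydroxide 26.176 mL; L-arabinose 36.735 mL; thiamine 2.329 mL; malt extract 23.068 g; glucose 177.244 mL; raffinose 30.336 g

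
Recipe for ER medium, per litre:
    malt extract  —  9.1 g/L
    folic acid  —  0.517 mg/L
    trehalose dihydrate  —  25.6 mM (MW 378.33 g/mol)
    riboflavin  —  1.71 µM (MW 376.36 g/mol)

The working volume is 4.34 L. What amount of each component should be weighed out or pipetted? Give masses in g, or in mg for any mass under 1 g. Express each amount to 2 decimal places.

malt extract 39.49 g; folic acid 2.24 mg; trehalose dihydrate 42.03 g; riboflavin 2.79 mg

Scale factor relative to 1 L: 4.34.
malt extract: 9.1 g/L × 4.34 L = 39.49 g
folic acid: 0.517 mg/L × 4.34 L = 2.24 mg
trehalose dihydrate: 25.6 mmol/L × 378.33 g/mol × 4.34 L ÷ 1000 = 42.03 g
riboflavin: 1.71 µmol/L × 376.36 g/mol × 4.34 L ÷ 1000 = 2.79 mg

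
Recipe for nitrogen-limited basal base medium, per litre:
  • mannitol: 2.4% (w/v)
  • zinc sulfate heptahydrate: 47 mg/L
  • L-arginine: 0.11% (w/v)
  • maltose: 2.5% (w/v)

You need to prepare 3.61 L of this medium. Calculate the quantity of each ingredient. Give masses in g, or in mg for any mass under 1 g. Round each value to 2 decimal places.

mannitol 86.64 g; zinc sulfate heptahydrate 169.67 mg; L-arginine 3.97 g; maltose 90.25 g

Scale factor relative to 1 L: 3.61.
mannitol: 2.4% w/v = 24 g/L → 24 × 3.61 L = 86.64 g
zinc sulfate heptahydrate: 47 mg/L × 3.61 L = 169.67 mg
L-arginine: 0.11% w/v = 1.1 g/L → 1.1 × 3.61 L = 3.97 g
maltose: 2.5% w/v = 25 g/L → 25 × 3.61 L = 90.25 g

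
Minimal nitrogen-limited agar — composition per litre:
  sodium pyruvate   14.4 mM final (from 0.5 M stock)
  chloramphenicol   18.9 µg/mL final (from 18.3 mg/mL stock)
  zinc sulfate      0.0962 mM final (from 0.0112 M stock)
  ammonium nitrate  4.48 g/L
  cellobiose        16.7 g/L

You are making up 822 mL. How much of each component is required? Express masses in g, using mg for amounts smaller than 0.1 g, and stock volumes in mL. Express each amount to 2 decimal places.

Scale factor relative to 1 L: 0.822.
sodium pyruvate: dilute stock: 14.4 mM × 822 mL ÷ 500 mM = 23.67 mL
chloramphenicol: dilute stock: 18.9 µg/mL × 822 mL ÷ 18300 µg/mL = 0.85 mL
zinc sulfate: dilute stock: 0.0962 mM × 822 mL ÷ 11.2 mM = 7.06 mL
ammonium nitrate: 4.48 g/L × 0.822 L = 3.68 g
cellobiose: 16.7 g/L × 0.822 L = 13.73 g

sodium pyruvate 23.67 mL; chloramphenicol 0.85 mL; zinc sulfate 7.06 mL; ammonium nitrate 3.68 g; cellobiose 13.73 g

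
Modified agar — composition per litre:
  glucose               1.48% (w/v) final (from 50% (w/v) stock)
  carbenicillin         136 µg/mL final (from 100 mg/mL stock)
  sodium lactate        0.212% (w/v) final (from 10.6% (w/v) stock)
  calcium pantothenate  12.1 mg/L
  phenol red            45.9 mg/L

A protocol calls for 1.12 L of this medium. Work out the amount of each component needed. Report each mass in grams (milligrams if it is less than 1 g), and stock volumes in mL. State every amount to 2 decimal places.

glucose 33.15 mL; carbenicillin 1.52 mL; sodium lactate 22.40 mL; calcium pantothenate 13.55 mg; phenol red 51.41 mg

Scale factor relative to 1 L: 1.12.
glucose: V = C2·V2/C1 = 1.48% ÷ 50% × 1120 mL = 33.15 mL
carbenicillin: C1V1 = C2V2 → 136 µg/mL × 1120 mL ÷ 100000 µg/mL = 1.52 mL
sodium lactate: dilute stock: 0.212% ÷ 10.6% × 1120 mL = 22.40 mL
calcium pantothenate: 12.1 mg/L × 1.12 L = 13.55 mg
phenol red: 45.9 mg/L × 1.12 L = 51.41 mg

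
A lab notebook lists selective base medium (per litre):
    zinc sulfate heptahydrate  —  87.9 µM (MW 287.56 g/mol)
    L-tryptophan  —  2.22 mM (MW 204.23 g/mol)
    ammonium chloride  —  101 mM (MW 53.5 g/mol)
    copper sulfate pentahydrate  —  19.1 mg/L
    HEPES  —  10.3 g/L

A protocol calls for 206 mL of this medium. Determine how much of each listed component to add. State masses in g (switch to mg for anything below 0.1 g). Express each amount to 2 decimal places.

Scale factor relative to 1 L: 0.206.
zinc sulfate heptahydrate: 87.9 µmol/L × 287.56 g/mol × 0.206 L ÷ 1000 = 5.21 mg
L-tryptophan: 2.22 mmol/L × 204.23 mg/mmol × 0.206 L = 93.40 mg
ammonium chloride: 101 mmol/L × 53.5 g/mol × 0.206 L ÷ 1000 = 1.11 g
copper sulfate pentahydrate: 19.1 mg/L × 0.206 L = 3.93 mg
HEPES: 10.3 g/L × 0.206 L = 2.12 g

zinc sulfate heptahydrate 5.21 mg; L-tryptophan 93.40 mg; ammonium chloride 1.11 g; copper sulfate pentahydrate 3.93 mg; HEPES 2.12 g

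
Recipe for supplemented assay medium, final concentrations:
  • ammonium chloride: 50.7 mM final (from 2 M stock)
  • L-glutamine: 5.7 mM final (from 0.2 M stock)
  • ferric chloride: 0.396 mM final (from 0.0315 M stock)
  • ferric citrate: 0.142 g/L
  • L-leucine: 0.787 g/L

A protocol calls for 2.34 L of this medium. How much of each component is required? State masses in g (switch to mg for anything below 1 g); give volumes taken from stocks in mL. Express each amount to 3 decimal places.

Working volume: 2.34 L.
ammonium chloride: dilute stock: 50.7 mM × 2340 mL ÷ 2000 mM = 59.319 mL
L-glutamine: V = C2·V2/C1 = 5.7 mM × 2340 mL ÷ 200 mM = 66.690 mL
ferric chloride: V = C2·V2/C1 = 0.396 mM × 2340 mL ÷ 31.5 mM = 29.417 mL
ferric citrate: 0.142 g/L × 2.34 L = 0.33228 g = 332.280 mg
L-leucine: 0.787 g/L × 2.34 L = 1.842 g

ammonium chloride 59.319 mL; L-glutamine 66.690 mL; ferric chloride 29.417 mL; ferric citrate 332.280 mg; L-leucine 1.842 g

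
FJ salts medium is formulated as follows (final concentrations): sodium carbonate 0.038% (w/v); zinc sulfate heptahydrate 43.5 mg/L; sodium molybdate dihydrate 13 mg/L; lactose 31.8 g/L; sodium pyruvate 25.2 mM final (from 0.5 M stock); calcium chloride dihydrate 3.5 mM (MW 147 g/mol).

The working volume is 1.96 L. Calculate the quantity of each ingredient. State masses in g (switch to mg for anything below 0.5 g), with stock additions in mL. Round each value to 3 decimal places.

Scale factor relative to 1 L: 1.96.
sodium carbonate: 0.038 g per 100 mL × 1960 mL ÷ 100 = 0.745 g
zinc sulfate heptahydrate: 43.5 mg/L × 1.96 L = 85.260 mg
sodium molybdate dihydrate: 13 mg/L × 1.96 L = 25.480 mg
lactose: 31.8 g/L × 1.96 L = 62.328 g
sodium pyruvate: dilute stock: 25.2 mM × 1960 mL ÷ 500 mM = 98.784 mL
calcium chloride dihydrate: 3.5 mmol/L × 147 g/mol × 1.96 L ÷ 1000 = 1.008 g

sodium carbonate 0.745 g; zinc sulfate heptahydrate 85.260 mg; sodium molybdate dihydrate 25.480 mg; lactose 62.328 g; sodium pyruvate 98.784 mL; calcium chloride dihydrate 1.008 g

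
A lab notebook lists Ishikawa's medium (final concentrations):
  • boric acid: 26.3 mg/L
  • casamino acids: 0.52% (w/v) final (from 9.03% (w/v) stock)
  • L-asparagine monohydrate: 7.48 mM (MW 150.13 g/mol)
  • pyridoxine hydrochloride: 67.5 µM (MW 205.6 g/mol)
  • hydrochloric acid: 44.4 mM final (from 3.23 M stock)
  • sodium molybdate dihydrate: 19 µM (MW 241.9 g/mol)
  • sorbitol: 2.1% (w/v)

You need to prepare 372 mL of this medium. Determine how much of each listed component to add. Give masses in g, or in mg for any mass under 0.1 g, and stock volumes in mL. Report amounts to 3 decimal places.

Scale factor relative to 1 L: 0.372.
boric acid: 26.3 mg/L × 0.372 L = 9.784 mg
casamino acids: dilute stock: 0.52% ÷ 9.03% × 372 mL = 21.422 mL
L-asparagine monohydrate: 7.48 mmol/L × 150.13 g/mol × 0.372 L ÷ 1000 = 0.418 g
pyridoxine hydrochloride: 67.5 µmol/L × 205.6 g/mol × 0.372 L ÷ 1000 = 5.163 mg
hydrochloric acid: C1V1 = C2V2 → 44.4 mM × 372 mL ÷ 3230 mM = 5.114 mL
sodium molybdate dihydrate: 19 µmol/L × 241.9 g/mol × 0.372 L ÷ 1000 = 1.710 mg
sorbitol: 2.1 g per 100 mL × 372 mL ÷ 100 = 7.812 g

boric acid 9.784 mg; casamino acids 21.422 mL; L-asparagine monohydrate 0.418 g; pyridoxine hydrochloride 5.163 mg; hydrochloric acid 5.114 mL; sodium molybdate dihydrate 1.710 mg; sorbitol 7.812 g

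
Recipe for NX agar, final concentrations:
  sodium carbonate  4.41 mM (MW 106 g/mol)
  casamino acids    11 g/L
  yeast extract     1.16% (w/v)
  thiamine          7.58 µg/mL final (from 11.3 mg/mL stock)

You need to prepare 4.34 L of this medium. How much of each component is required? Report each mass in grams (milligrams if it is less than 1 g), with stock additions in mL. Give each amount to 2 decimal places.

Scale factor relative to 1 L: 4.34.
sodium carbonate: 4.41 mmol/L × 106 g/mol × 4.34 L ÷ 1000 = 2.03 g
casamino acids: 11 g/L × 4.34 L = 47.74 g
yeast extract: 1.16 g per 100 mL × 4340 mL ÷ 100 = 50.34 g
thiamine: C1V1 = C2V2 → 7.58 µg/mL × 4340 mL ÷ 11300 µg/mL = 2.91 mL

sodium carbonate 2.03 g; casamino acids 47.74 g; yeast extract 50.34 g; thiamine 2.91 mL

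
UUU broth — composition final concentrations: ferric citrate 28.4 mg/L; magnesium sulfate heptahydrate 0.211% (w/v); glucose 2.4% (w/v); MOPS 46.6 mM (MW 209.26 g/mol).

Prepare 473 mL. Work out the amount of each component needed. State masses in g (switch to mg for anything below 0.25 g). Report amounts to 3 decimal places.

ferric citrate 13.433 mg; magnesium sulfate heptahydrate 0.998 g; glucose 11.352 g; MOPS 4.612 g

Scale factor relative to 1 L: 0.473.
ferric citrate: 28.4 mg/L × 0.473 L = 13.433 mg
magnesium sulfate heptahydrate: 0.211 g per 100 mL × 473 mL ÷ 100 = 0.998 g
glucose: 2.4 g per 100 mL × 473 mL ÷ 100 = 11.352 g
MOPS: 46.6 mmol/L × 209.26 g/mol × 0.473 L ÷ 1000 = 4.612 g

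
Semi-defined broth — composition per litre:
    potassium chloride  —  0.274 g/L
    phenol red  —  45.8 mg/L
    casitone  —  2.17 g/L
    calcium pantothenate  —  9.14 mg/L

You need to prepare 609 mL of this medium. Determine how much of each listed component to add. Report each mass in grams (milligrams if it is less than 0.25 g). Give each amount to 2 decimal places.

Working volume: 609 mL = 0.609 L.
potassium chloride: 0.274 g/L × 0.609 L = 0.166866 g = 166.87 mg
phenol red: 45.8 mg/L × 0.609 L = 27.89 mg
casitone: 2.17 g/L × 0.609 L = 1.32 g
calcium pantothenate: 9.14 mg/L × 0.609 L = 5.57 mg

potassium chloride 166.87 mg; phenol red 27.89 mg; casitone 1.32 g; calcium pantothenate 5.57 mg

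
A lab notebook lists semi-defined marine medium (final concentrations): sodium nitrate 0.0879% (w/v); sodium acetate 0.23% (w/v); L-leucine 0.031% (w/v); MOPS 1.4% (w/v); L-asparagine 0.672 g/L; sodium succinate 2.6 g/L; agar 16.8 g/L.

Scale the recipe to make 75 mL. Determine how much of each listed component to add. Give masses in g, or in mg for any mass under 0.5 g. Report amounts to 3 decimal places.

sodium nitrate 65.925 mg; sodium acetate 172.500 mg; L-leucine 23.250 mg; MOPS 1.050 g; L-asparagine 50.400 mg; sodium succinate 195.000 mg; agar 1.260 g

Scale factor relative to 1 L: 0.075.
sodium nitrate: 0.0879% w/v = 0.879 g/L → 0.879 × 0.075 L = 0.065925 g = 65.925 mg
sodium acetate: 0.23 g per 100 mL × 75 mL ÷ 100 = 0.1725 g = 172.500 mg
L-leucine: 0.031% w/v = 0.31 g/L → 0.31 × 0.075 L = 0.02325 g = 23.250 mg
MOPS: 1.4% w/v = 14 g/L → 14 × 0.075 L = 1.050 g
L-asparagine: 0.672 g/L × 0.075 L = 0.0504 g = 50.400 mg
sodium succinate: 2.6 g/L × 0.075 L = 0.195 g = 195.000 mg
agar: 16.8 g/L × 0.075 L = 1.260 g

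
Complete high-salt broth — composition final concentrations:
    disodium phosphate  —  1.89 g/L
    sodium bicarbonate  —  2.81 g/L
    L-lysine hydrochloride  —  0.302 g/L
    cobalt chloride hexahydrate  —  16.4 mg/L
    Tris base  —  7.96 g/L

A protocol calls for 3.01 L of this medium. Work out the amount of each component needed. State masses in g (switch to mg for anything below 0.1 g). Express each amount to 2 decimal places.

Scale factor relative to 1 L: 3.01.
disodium phosphate: 1.89 g/L × 3.01 L = 5.69 g
sodium bicarbonate: 2.81 g/L × 3.01 L = 8.46 g
L-lysine hydrochloride: 0.302 g/L × 3.01 L = 0.91 g
cobalt chloride hexahydrate: 16.4 mg/L × 3.01 L = 49.36 mg
Tris base: 7.96 g/L × 3.01 L = 23.96 g

disodium phosphate 5.69 g; sodium bicarbonate 8.46 g; L-lysine hydrochloride 0.91 g; cobalt chloride hexahydrate 49.36 mg; Tris base 23.96 g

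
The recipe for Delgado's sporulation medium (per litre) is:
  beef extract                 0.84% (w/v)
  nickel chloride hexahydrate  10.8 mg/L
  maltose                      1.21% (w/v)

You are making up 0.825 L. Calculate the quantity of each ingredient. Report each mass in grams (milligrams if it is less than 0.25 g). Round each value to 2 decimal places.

beef extract 6.93 g; nickel chloride hexahydrate 8.91 mg; maltose 9.98 g

Scale factor relative to 1 L: 0.825.
beef extract: 0.84 g per 100 mL × 825 mL ÷ 100 = 6.93 g
nickel chloride hexahydrate: 10.8 mg/L × 0.825 L = 8.91 mg
maltose: 1.21% w/v = 12.1 g/L → 12.1 × 0.825 L = 9.98 g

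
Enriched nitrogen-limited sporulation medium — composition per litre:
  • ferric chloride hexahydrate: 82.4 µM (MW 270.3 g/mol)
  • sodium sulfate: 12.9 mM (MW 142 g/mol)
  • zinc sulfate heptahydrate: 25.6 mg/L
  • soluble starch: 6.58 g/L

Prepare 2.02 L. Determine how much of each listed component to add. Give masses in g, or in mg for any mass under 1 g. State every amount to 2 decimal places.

Scale factor relative to 1 L: 2.02.
ferric chloride hexahydrate: 82.4 µmol/L × 270.3 g/mol × 2.02 L ÷ 1000 = 44.99 mg
sodium sulfate: 12.9 mmol/L × 142 g/mol × 2.02 L ÷ 1000 = 3.70 g
zinc sulfate heptahydrate: 25.6 mg/L × 2.02 L = 51.71 mg
soluble starch: 6.58 g/L × 2.02 L = 13.29 g

ferric chloride hexahydrate 44.99 mg; sodium sulfate 3.70 g; zinc sulfate heptahydrate 51.71 mg; soluble starch 13.29 g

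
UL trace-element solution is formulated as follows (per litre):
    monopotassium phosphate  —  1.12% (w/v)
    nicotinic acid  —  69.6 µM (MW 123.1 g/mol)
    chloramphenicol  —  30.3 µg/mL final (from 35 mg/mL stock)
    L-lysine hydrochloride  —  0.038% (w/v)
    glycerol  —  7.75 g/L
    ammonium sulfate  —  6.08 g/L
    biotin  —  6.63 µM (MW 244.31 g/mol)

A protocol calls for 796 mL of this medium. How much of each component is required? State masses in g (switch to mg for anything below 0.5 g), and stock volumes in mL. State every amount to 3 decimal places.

monopotassium phosphate 8.915 g; nicotinic acid 6.820 mg; chloramphenicol 0.689 mL; L-lysine hydrochloride 302.480 mg; glycerol 6.169 g; ammonium sulfate 4.840 g; biotin 1.289 mg

Scale factor relative to 1 L: 0.796.
monopotassium phosphate: 1.12% w/v = 11.2 g/L → 11.2 × 0.796 L = 8.915 g
nicotinic acid: 69.6 µmol/L × 123.1 g/mol × 0.796 L ÷ 1000 = 6.820 mg
chloramphenicol: V = C2·V2/C1 = 30.3 µg/mL × 796 mL ÷ 35000 µg/mL = 0.689 mL
L-lysine hydrochloride: 0.038 g per 100 mL × 796 mL ÷ 100 = 0.30248 g = 302.480 mg
glycerol: 7.75 g/L × 0.796 L = 6.169 g
ammonium sulfate: 6.08 g/L × 0.796 L = 4.840 g
biotin: 6.63 µmol/L × 244.31 g/mol × 0.796 L ÷ 1000 = 1.289 mg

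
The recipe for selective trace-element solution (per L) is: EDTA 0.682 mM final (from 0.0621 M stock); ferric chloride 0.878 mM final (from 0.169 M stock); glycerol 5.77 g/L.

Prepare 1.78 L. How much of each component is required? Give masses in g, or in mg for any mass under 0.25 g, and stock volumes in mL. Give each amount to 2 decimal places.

Working volume: 1.78 L.
EDTA: C1V1 = C2V2 → 0.682 mM × 1780 mL ÷ 62.1 mM = 19.55 mL
ferric chloride: C1V1 = C2V2 → 0.878 mM × 1780 mL ÷ 169 mM = 9.25 mL
glycerol: 5.77 g/L × 1.78 L = 10.27 g

EDTA 19.55 mL; ferric chloride 9.25 mL; glycerol 10.27 g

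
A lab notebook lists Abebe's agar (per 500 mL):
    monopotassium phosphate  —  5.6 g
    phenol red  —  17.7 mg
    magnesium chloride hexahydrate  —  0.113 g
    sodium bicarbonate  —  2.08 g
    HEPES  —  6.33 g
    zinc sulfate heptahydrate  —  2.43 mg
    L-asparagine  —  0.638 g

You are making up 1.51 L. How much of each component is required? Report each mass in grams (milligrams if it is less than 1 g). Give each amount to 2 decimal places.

Scale factor = 1510 mL / 500 mL = 3.02.
monopotassium phosphate: 5.6 g × (1510 mL / 500 mL) = 16.91 g
phenol red: 17.7 mg × (1510 mL / 500 mL) = 53.45 mg
magnesium chloride hexahydrate: 0.113 g × (1510 mL / 500 mL) = 0.34126 g = 341.26 mg
sodium bicarbonate: 2.08 g × (1510 mL / 500 mL) = 6.28 g
HEPES: 6.33 g × (1510 mL / 500 mL) = 19.12 g
zinc sulfate heptahydrate: 2.43 mg × (1510 mL / 500 mL) = 7.34 mg
L-asparagine: 0.638 g × (1510 mL / 500 mL) = 1.93 g

monopotassium phosphate 16.91 g; phenol red 53.45 mg; magnesium chloride hexahydrate 341.26 mg; sodium bicarbonate 6.28 g; HEPES 19.12 g; zinc sulfate heptahydrate 7.34 mg; L-asparagine 1.93 g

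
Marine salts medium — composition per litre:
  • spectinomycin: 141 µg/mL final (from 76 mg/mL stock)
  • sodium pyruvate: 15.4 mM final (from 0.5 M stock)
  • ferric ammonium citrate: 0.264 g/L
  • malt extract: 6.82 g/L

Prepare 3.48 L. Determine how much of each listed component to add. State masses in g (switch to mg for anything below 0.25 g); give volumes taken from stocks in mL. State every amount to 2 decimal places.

Scale factor relative to 1 L: 3.48.
spectinomycin: C1V1 = C2V2 → 141 µg/mL × 3480 mL ÷ 76000 µg/mL = 6.46 mL
sodium pyruvate: dilute stock: 15.4 mM × 3480 mL ÷ 500 mM = 107.18 mL
ferric ammonium citrate: 0.264 g/L × 3.48 L = 0.92 g
malt extract: 6.82 g/L × 3.48 L = 23.73 g

spectinomycin 6.46 mL; sodium pyruvate 107.18 mL; ferric ammonium citrate 0.92 g; malt extract 23.73 g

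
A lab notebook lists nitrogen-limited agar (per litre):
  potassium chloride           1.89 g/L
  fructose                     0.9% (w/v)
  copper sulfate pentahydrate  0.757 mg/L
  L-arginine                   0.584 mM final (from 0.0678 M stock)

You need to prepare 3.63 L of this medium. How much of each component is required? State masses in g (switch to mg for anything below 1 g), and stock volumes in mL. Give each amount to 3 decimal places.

Scale factor relative to 1 L: 3.63.
potassium chloride: 1.89 g/L × 3.63 L = 6.861 g
fructose: 0.9 g per 100 mL × 3630 mL ÷ 100 = 32.670 g
copper sulfate pentahydrate: 0.757 mg/L × 3.63 L = 2.748 mg
L-arginine: V = C2·V2/C1 = 0.584 mM × 3630 mL ÷ 67.8 mM = 31.267 mL

potassium chloride 6.861 g; fructose 32.670 g; copper sulfate pentahydrate 2.748 mg; L-arginine 31.267 mL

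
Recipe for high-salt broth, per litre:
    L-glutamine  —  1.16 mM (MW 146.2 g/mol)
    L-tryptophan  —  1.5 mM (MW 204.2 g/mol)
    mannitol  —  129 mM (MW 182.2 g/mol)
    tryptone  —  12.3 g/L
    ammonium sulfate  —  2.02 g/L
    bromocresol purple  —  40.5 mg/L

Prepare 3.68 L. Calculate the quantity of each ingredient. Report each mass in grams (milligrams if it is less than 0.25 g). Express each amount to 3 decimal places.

L-glutamine 0.624 g; L-tryptophan 1.127 g; mannitol 86.494 g; tryptone 45.264 g; ammonium sulfate 7.434 g; bromocresol purple 149.040 mg

Scale factor relative to 1 L: 3.68.
L-glutamine: 1.16 mmol/L × 146.2 g/mol × 3.68 L ÷ 1000 = 0.624 g
L-tryptophan: 1.5 mmol/L × 204.2 g/mol × 3.68 L ÷ 1000 = 1.127 g
mannitol: 129 mmol/L × 182.2 g/mol × 3.68 L ÷ 1000 = 86.494 g
tryptone: 12.3 g/L × 3.68 L = 45.264 g
ammonium sulfate: 2.02 g/L × 3.68 L = 7.434 g
bromocresol purple: 40.5 mg/L × 3.68 L = 149.040 mg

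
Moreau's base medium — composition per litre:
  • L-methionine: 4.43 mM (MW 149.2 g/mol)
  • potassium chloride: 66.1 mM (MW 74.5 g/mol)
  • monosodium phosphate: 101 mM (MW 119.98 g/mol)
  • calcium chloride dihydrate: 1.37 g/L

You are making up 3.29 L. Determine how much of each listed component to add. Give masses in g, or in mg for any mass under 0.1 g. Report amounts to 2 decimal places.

L-methionine 2.17 g; potassium chloride 16.20 g; monosodium phosphate 39.87 g; calcium chloride dihydrate 4.51 g

Scale factor relative to 1 L: 3.29.
L-methionine: 4.43 mmol/L × 149.2 g/mol × 3.29 L ÷ 1000 = 2.17 g
potassium chloride: 66.1 mmol/L × 74.5 g/mol × 3.29 L ÷ 1000 = 16.20 g
monosodium phosphate: 101 mmol/L × 119.98 g/mol × 3.29 L ÷ 1000 = 39.87 g
calcium chloride dihydrate: 1.37 g/L × 3.29 L = 4.51 g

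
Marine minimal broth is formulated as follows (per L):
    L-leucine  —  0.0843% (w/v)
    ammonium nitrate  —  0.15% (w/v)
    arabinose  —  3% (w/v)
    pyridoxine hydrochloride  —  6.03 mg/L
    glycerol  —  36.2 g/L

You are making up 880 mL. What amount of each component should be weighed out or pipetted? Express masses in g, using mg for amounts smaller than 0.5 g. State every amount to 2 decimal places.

L-leucine 0.74 g; ammonium nitrate 1.32 g; arabinose 26.40 g; pyridoxine hydrochloride 5.31 mg; glycerol 31.86 g

Target volume = 880 mL = 0.88 L.
L-leucine: 0.0843 g per 100 mL × 880 mL ÷ 100 = 0.74 g
ammonium nitrate: 0.15 g per 100 mL × 880 mL ÷ 100 = 1.32 g
arabinose: 3% w/v = 30 g/L → 30 × 0.88 L = 26.40 g
pyridoxine hydrochloride: 6.03 mg/L × 0.88 L = 5.31 mg
glycerol: 36.2 g/L × 0.88 L = 31.86 g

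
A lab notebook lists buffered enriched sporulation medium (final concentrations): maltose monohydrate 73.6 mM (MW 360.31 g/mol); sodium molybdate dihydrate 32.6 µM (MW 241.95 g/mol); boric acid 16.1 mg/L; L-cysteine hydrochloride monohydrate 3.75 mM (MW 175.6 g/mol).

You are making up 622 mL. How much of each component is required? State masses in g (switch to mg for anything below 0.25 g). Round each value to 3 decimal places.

maltose monohydrate 16.495 g; sodium molybdate dihydrate 4.906 mg; boric acid 10.014 mg; L-cysteine hydrochloride monohydrate 0.410 g

Target volume = 622 mL = 0.622 L.
maltose monohydrate: 73.6 mmol/L × 360.31 g/mol × 0.622 L ÷ 1000 = 16.495 g
sodium molybdate dihydrate: 32.6 µmol/L × 241.95 g/mol × 0.622 L ÷ 1000 = 4.906 mg
boric acid: 16.1 mg/L × 0.622 L = 10.014 mg
L-cysteine hydrochloride monohydrate: 3.75 mmol/L × 175.6 g/mol × 0.622 L ÷ 1000 = 0.410 g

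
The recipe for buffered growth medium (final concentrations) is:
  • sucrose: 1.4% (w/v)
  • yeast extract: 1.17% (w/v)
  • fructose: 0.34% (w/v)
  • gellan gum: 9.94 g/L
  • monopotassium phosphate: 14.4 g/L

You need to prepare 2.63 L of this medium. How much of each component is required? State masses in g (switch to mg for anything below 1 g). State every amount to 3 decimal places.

sucrose 36.820 g; yeast extract 30.771 g; fructose 8.942 g; gellan gum 26.142 g; monopotassium phosphate 37.872 g

Scale factor relative to 1 L: 2.63.
sucrose: 1.4 g per 100 mL × 2630 mL ÷ 100 = 36.820 g
yeast extract: 1.17% w/v = 11.7 g/L → 11.7 × 2.63 L = 30.771 g
fructose: 0.34% w/v = 3.4 g/L → 3.4 × 2.63 L = 8.942 g
gellan gum: 9.94 g/L × 2.63 L = 26.142 g
monopotassium phosphate: 14.4 g/L × 2.63 L = 37.872 g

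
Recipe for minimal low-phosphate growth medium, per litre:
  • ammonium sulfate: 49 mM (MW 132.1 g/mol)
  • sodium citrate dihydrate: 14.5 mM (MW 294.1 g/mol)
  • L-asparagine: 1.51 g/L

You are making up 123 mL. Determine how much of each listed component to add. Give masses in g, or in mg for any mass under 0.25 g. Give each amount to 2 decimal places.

ammonium sulfate 0.80 g; sodium citrate dihydrate 0.52 g; L-asparagine 185.73 mg

Target volume = 123 mL = 0.123 L.
ammonium sulfate: 49 mmol/L × 132.1 g/mol × 0.123 L ÷ 1000 = 0.80 g
sodium citrate dihydrate: 14.5 mmol/L × 294.1 g/mol × 0.123 L ÷ 1000 = 0.52 g
L-asparagine: 1.51 g/L × 0.123 L = 0.18573 g = 185.73 mg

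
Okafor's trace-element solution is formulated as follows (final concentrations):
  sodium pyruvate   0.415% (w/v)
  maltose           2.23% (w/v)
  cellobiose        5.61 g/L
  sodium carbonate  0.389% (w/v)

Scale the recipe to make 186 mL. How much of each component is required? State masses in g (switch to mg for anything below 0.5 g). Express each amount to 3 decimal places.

sodium pyruvate 0.772 g; maltose 4.148 g; cellobiose 1.043 g; sodium carbonate 0.724 g

Working volume: 186 mL = 0.186 L.
sodium pyruvate: 0.415% w/v = 4.15 g/L → 4.15 × 0.186 L = 0.772 g
maltose: 2.23% w/v = 22.3 g/L → 22.3 × 0.186 L = 4.148 g
cellobiose: 5.61 g/L × 0.186 L = 1.043 g
sodium carbonate: 0.389 g per 100 mL × 186 mL ÷ 100 = 0.724 g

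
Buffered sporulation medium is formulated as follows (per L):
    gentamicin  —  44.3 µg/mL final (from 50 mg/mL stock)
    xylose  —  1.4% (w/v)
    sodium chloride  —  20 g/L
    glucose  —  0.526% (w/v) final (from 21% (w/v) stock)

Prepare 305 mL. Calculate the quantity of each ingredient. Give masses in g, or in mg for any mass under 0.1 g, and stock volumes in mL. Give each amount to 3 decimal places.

Working volume: 305 mL = 0.305 L.
gentamicin: dilute stock: 44.3 µg/mL × 305 mL ÷ 50000 µg/mL = 0.270 mL
xylose: 1.4 g per 100 mL × 305 mL ÷ 100 = 4.270 g
sodium chloride: 20 g/L × 0.305 L = 6.100 g
glucose: C1V1 = C2V2 → 0.526% ÷ 21% × 305 mL = 7.640 mL

gentamicin 0.270 mL; xylose 4.270 g; sodium chloride 6.100 g; glucose 7.640 mL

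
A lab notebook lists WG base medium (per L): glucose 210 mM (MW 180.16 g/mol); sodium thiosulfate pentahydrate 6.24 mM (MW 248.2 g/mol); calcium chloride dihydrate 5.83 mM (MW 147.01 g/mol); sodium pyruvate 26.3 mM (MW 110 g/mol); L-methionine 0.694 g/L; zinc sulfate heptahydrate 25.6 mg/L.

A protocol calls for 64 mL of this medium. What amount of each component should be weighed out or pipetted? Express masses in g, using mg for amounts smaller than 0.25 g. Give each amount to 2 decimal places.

glucose 2.42 g; sodium thiosulfate pentahydrate 99.12 mg; calcium chloride dihydrate 54.85 mg; sodium pyruvate 185.15 mg; L-methionine 44.42 mg; zinc sulfate heptahydrate 1.64 mg

Working volume: 64 mL = 0.064 L.
glucose: 210 mmol/L × 180.16 g/mol × 0.064 L ÷ 1000 = 2.42 g
sodium thiosulfate pentahydrate: 6.24 mmol/L × 248.2 mg/mmol × 0.064 L = 99.12 mg
calcium chloride dihydrate: 5.83 mmol/L × 147.01 mg/mmol × 0.064 L = 54.85 mg
sodium pyruvate: 26.3 mmol/L × 110 mg/mmol × 0.064 L = 185.15 mg
L-methionine: 0.694 g/L × 0.064 L = 0.044416 g = 44.42 mg
zinc sulfate heptahydrate: 25.6 mg/L × 0.064 L = 1.64 mg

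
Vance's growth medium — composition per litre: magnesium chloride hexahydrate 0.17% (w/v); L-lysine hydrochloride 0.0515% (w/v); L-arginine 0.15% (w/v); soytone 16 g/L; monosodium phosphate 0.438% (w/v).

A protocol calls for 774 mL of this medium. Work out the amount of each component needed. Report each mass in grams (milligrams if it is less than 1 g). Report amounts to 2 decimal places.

Working volume: 774 mL = 0.774 L.
magnesium chloride hexahydrate: 0.17 g per 100 mL × 774 mL ÷ 100 = 1.32 g
L-lysine hydrochloride: 0.0515 g per 100 mL × 774 mL ÷ 100 = 0.39861 g = 398.61 mg
L-arginine: 0.15% w/v = 1.5 g/L → 1.5 × 0.774 L = 1.16 g
soytone: 16 g/L × 0.774 L = 12.38 g
monosodium phosphate: 0.438 g per 100 mL × 774 mL ÷ 100 = 3.39 g

magnesium chloride hexahydrate 1.32 g; L-lysine hydrochloride 398.61 mg; L-arginine 1.16 g; soytone 12.38 g; monosodium phosphate 3.39 g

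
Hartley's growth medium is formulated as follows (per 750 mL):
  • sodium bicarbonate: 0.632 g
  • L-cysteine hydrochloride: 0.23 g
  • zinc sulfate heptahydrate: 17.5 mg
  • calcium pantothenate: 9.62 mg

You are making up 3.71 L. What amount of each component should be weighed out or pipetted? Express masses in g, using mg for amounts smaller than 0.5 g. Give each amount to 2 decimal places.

sodium bicarbonate 3.13 g; L-cysteine hydrochloride 1.14 g; zinc sulfate heptahydrate 86.57 mg; calcium pantothenate 47.59 mg

Ratio of target to recipe volume: 3710 / 750 = 4.94667.
sodium bicarbonate: 0.632 g × (3710 mL / 750 mL) = 3.13 g
L-cysteine hydrochloride: 0.23 g × (3710 mL / 750 mL) = 1.14 g
zinc sulfate heptahydrate: 17.5 mg × (3710 mL / 750 mL) = 86.57 mg
calcium pantothenate: 9.62 mg × (3710 mL / 750 mL) = 47.59 mg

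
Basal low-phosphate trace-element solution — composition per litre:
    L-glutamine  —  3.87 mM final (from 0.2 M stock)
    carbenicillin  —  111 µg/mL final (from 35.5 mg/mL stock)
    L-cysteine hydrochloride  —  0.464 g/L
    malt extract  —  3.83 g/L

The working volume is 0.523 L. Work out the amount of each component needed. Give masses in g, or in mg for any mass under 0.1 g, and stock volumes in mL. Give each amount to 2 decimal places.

Scale factor relative to 1 L: 0.523.
L-glutamine: C1V1 = C2V2 → 3.87 mM × 523 mL ÷ 200 mM = 10.12 mL
carbenicillin: C1V1 = C2V2 → 111 µg/mL × 523 mL ÷ 35500 µg/mL = 1.64 mL
L-cysteine hydrochloride: 0.464 g/L × 0.523 L = 0.24 g
malt extract: 3.83 g/L × 0.523 L = 2.00 g

L-glutamine 10.12 mL; carbenicillin 1.64 mL; L-cysteine hydrochloride 0.24 g; malt extract 2.00 g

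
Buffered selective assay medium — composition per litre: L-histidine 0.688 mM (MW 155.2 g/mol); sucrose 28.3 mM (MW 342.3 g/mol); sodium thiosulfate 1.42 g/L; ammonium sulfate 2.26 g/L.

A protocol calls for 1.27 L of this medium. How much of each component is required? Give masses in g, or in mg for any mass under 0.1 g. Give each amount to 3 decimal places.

L-histidine 0.136 g; sucrose 12.303 g; sodium thiosulfate 1.803 g; ammonium sulfate 2.870 g

Working volume: 1.27 L.
L-histidine: 0.688 mmol/L × 155.2 g/mol × 1.27 L ÷ 1000 = 0.136 g
sucrose: 28.3 mmol/L × 342.3 g/mol × 1.27 L ÷ 1000 = 12.303 g
sodium thiosulfate: 1.42 g/L × 1.27 L = 1.803 g
ammonium sulfate: 2.26 g/L × 1.27 L = 2.870 g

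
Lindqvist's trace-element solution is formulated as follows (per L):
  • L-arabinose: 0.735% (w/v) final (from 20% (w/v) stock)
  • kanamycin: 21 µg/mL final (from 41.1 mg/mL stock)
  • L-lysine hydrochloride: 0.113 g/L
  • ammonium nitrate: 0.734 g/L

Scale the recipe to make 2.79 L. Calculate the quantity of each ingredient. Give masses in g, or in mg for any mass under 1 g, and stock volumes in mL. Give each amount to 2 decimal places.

Working volume: 2.79 L.
L-arabinose: C1V1 = C2V2 → 0.735% ÷ 20% × 2790 mL = 102.53 mL
kanamycin: C1V1 = C2V2 → 21 µg/mL × 2790 mL ÷ 41100 µg/mL = 1.43 mL
L-lysine hydrochloride: 0.113 g/L × 2.79 L = 0.31527 g = 315.27 mg
ammonium nitrate: 0.734 g/L × 2.79 L = 2.05 g

L-arabinose 102.53 mL; kanamycin 1.43 mL; L-lysine hydrochloride 315.27 mg; ammonium nitrate 2.05 g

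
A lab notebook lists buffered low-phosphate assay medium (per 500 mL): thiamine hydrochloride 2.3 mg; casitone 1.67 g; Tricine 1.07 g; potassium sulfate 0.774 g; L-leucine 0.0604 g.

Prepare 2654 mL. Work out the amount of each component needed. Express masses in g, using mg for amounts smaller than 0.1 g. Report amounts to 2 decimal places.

Scale factor = 2654 mL / 500 mL = 5.308.
thiamine hydrochloride: 2.3 mg × (2654 mL / 500 mL) = 12.21 mg
casitone: 1.67 g × (2654 mL / 500 mL) = 8.86 g
Tricine: 1.07 g × (2654 mL / 500 mL) = 5.68 g
potassium sulfate: 0.774 g × (2654 mL / 500 mL) = 4.11 g
L-leucine: 0.0604 g × (2654 mL / 500 mL) = 0.32 g

thiamine hydrochloride 12.21 mg; casitone 8.86 g; Tricine 5.68 g; potassium sulfate 4.11 g; L-leucine 0.32 g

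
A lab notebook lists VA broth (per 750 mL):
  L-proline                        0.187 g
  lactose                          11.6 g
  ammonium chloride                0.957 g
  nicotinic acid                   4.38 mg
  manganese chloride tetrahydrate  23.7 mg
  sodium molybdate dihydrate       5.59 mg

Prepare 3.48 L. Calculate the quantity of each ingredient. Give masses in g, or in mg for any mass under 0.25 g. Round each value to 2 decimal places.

Ratio of target to recipe volume: 3480 / 750 = 4.64.
L-proline: 0.187 g × (3480 mL / 750 mL) = 0.87 g
lactose: 11.6 g × (3480 mL / 750 mL) = 53.82 g
ammonium chloride: 0.957 g × (3480 mL / 750 mL) = 4.44 g
nicotinic acid: 4.38 mg × (3480 mL / 750 mL) = 20.32 mg
manganese chloride tetrahydrate: 23.7 mg × (3480 mL / 750 mL) = 109.97 mg
sodium molybdate dihydrate: 5.59 mg × (3480 mL / 750 mL) = 25.94 mg

L-proline 0.87 g; lactose 53.82 g; ammonium chloride 4.44 g; nicotinic acid 20.32 mg; manganese chloride tetrahydrate 109.97 mg; sodium molybdate dihydrate 25.94 mg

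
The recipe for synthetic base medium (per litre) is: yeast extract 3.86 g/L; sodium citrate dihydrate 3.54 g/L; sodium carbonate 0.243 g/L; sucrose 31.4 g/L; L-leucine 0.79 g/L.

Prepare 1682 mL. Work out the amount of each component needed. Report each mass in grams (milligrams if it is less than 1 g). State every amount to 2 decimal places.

Scale factor relative to 1 L: 1.682.
yeast extract: 3.86 g/L × 1.682 L = 6.49 g
sodium citrate dihydrate: 3.54 g/L × 1.682 L = 5.95 g
sodium carbonate: 0.243 g/L × 1.682 L = 0.408726 g = 408.73 mg
sucrose: 31.4 g/L × 1.682 L = 52.81 g
L-leucine: 0.79 g/L × 1.682 L = 1.33 g

yeast extract 6.49 g; sodium citrate dihydrate 5.95 g; sodium carbonate 408.73 mg; sucrose 52.81 g; L-leucine 1.33 g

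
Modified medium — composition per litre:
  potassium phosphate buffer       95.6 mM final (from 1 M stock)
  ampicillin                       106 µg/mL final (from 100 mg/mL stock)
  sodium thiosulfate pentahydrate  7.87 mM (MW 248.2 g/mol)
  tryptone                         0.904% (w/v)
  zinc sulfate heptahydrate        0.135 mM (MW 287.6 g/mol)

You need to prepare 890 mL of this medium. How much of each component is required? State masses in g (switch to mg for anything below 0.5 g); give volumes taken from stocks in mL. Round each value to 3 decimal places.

potassium phosphate buffer 85.084 mL; ampicillin 0.943 mL; sodium thiosulfate pentahydrate 1.738 g; tryptone 8.046 g; zinc sulfate heptahydrate 34.555 mg

Working volume: 890 mL = 0.89 L.
potassium phosphate buffer: C1V1 = C2V2 → 95.6 mM × 890 mL ÷ 1000 mM = 85.084 mL
ampicillin: V = C2·V2/C1 = 106 µg/mL × 890 mL ÷ 100000 µg/mL = 0.943 mL
sodium thiosulfate pentahydrate: 7.87 mmol/L × 248.2 g/mol × 0.89 L ÷ 1000 = 1.738 g
tryptone: 0.904 g per 100 mL × 890 mL ÷ 100 = 8.046 g
zinc sulfate heptahydrate: 0.135 mmol/L × 287.6 mg/mmol × 0.89 L = 34.555 mg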